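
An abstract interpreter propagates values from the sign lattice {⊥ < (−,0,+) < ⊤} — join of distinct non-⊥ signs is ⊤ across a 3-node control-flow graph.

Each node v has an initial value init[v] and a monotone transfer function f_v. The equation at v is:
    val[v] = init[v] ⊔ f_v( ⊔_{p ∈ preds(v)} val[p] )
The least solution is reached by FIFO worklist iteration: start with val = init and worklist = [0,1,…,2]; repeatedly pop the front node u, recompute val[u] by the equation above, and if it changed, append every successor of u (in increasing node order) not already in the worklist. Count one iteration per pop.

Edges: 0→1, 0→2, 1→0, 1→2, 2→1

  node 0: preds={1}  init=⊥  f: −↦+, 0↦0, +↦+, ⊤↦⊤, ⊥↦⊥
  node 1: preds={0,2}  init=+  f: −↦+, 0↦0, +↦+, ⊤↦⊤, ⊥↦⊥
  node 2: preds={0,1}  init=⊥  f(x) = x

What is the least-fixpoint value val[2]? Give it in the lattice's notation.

+

Iteration log — 4 steps:
  step 1. node 0  ⊔preds=+  new=+  old=⊥  +wl: 
  step 2. node 1  ⊔preds=+  new=+  stable
  step 3. node 2  ⊔preds=+  new=+  old=⊥  +wl: 1
  step 4. node 1  ⊔preds=+  new=+  stable

Least fixpoint reached:
  node 0: +
  node 1: +
  node 2: +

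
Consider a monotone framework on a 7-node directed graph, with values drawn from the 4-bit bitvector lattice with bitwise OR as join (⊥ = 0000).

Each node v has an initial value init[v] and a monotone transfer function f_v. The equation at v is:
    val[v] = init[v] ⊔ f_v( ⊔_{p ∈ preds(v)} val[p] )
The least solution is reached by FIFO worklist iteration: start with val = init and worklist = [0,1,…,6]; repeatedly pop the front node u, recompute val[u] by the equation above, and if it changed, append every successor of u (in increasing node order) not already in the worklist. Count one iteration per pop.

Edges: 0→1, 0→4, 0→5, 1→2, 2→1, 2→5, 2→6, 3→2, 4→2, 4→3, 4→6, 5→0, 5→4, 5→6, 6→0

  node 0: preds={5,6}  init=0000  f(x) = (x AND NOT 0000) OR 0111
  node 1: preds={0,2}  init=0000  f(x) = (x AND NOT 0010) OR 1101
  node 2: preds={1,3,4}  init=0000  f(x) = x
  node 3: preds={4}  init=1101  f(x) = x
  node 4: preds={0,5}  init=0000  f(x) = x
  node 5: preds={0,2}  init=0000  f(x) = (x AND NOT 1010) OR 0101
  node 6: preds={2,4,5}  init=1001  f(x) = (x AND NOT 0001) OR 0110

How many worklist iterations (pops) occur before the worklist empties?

16

Worklist (16 pops):
  #1 pop 0: in=1001 → 1111 (was 0000); enqueue []
  #2 pop 1: in=1111 → 1101 (was 0000); enqueue []
  #3 pop 2: in=1101 → 1101 (was 0000); enqueue [1]
  #4 pop 3: in=0000 → 1101 (no change)
  #5 pop 4: in=1111 → 1111 (was 0000); enqueue [2,3]
  #6 pop 5: in=1111 → 0101 (was 0000); enqueue [0,4]
  #7 pop 6: in=1111 → 1111 (was 1001); enqueue []
  #8 pop 1: in=1111 → 1101 (no change)
  #9 pop 2: in=1111 → 1111 (was 1101); enqueue [1,5,6]
  #10 pop 3: in=1111 → 1111 (was 1101); enqueue [2]
  #11 pop 0: in=1111 → 1111 (no change)
  #12 pop 4: in=1111 → 1111 (no change)
  #13 pop 1: in=1111 → 1101 (no change)
  #14 pop 5: in=1111 → 0101 (no change)
  #15 pop 6: in=1111 → 1111 (no change)
  #16 pop 2: in=1111 → 1111 (no change)

Fixpoint:
  val[0] = 1111
  val[1] = 1101
  val[2] = 1111
  val[3] = 1111
  val[4] = 1111
  val[5] = 0101
  val[6] = 1111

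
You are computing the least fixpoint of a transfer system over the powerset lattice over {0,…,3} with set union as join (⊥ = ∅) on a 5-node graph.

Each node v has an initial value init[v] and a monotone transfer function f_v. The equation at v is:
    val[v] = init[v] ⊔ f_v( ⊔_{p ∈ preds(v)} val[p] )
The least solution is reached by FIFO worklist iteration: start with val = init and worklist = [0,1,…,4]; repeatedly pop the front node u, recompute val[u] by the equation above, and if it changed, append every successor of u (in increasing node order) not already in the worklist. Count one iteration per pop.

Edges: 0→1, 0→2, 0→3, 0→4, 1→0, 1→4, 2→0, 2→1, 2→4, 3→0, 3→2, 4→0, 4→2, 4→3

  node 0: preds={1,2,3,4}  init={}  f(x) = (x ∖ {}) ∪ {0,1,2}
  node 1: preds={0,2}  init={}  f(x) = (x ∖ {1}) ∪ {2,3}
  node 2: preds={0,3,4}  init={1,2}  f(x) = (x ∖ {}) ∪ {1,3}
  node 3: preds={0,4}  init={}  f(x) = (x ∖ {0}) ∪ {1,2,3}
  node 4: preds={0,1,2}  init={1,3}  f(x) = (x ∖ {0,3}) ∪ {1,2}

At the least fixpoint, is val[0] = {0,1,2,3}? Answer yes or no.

Trace (9 dequeues):
  [1] u=0 | in {1,2,3} | out {0,1,2,3} | prev {} | push {}
  [2] u=1 | in {0,1,2,3} | out {0,2,3} | prev {} | push {0}
  [3] u=2 | in {0,1,2,3} | out {0,1,2,3} | prev {1,2} | push {1}
  [4] u=3 | in {0,1,2,3} | out {1,2,3} | prev {} | push {2}
  [5] u=4 | in {0,1,2,3} | out {1,2,3} | prev {1,3} | push {3}
  [6] u=0 | in {0,1,2,3} | out {0,1,2,3} | ==
  [7] u=1 | in {0,1,2,3} | out {0,2,3} | ==
  [8] u=2 | in {0,1,2,3} | out {0,1,2,3} | ==
  [9] u=3 | in {0,1,2,3} | out {1,2,3} | ==

Converged values:
  [0] {0,1,2,3}
  [1] {0,2,3}
  [2] {0,1,2,3}
  [3] {1,2,3}
  [4] {1,2,3}

yes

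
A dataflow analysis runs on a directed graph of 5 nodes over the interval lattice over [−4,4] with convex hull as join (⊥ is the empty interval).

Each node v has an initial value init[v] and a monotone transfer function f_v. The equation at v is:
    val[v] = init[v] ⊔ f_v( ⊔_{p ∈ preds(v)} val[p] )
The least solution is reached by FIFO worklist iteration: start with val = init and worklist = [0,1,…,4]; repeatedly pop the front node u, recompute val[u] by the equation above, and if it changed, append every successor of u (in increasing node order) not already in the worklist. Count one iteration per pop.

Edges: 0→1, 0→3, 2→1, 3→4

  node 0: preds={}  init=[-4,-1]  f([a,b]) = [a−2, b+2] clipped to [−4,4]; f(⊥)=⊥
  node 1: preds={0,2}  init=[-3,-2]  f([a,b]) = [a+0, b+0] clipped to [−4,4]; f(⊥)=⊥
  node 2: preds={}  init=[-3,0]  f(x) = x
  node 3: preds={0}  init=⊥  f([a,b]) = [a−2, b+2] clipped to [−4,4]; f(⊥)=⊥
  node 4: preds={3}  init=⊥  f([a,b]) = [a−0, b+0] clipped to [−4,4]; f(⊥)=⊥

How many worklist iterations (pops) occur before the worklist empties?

5

Worklist (5 pops):
  #1 pop 0: in=⊥ → [-4,-1] (no change)
  #2 pop 1: in=[-4,0] → [-4,0] (was [-3,-2]); enqueue []
  #3 pop 2: in=⊥ → [-3,0] (no change)
  #4 pop 3: in=[-4,-1] → [-4,1] (was ⊥); enqueue []
  #5 pop 4: in=[-4,1] → [-4,1] (was ⊥); enqueue []

Fixpoint:
  val[0] = [-4,-1]
  val[1] = [-4,0]
  val[2] = [-3,0]
  val[3] = [-4,1]
  val[4] = [-4,1]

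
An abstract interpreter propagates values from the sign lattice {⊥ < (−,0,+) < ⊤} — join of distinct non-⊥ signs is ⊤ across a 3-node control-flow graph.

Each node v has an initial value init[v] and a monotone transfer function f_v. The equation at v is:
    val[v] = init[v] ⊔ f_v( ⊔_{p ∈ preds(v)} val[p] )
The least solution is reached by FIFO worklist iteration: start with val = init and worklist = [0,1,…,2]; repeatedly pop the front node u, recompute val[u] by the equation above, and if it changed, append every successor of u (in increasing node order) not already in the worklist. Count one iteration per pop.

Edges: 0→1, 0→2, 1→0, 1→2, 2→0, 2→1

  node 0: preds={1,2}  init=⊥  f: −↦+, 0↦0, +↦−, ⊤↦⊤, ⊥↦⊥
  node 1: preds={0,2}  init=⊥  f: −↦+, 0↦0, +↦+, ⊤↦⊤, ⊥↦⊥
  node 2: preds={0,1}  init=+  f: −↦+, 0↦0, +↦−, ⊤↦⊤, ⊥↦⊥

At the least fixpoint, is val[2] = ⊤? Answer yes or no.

Trace (6 dequeues):
  [1] u=0 | in + | out − | prev ⊥ | push {}
  [2] u=1 | in ⊤ | out ⊤ | prev ⊥ | push {0}
  [3] u=2 | in ⊤ | out ⊤ | prev + | push {1}
  [4] u=0 | in ⊤ | out ⊤ | prev − | push {2}
  [5] u=1 | in ⊤ | out ⊤ | ==
  [6] u=2 | in ⊤ | out ⊤ | ==

Converged values:
  [0] ⊤
  [1] ⊤
  [2] ⊤

yes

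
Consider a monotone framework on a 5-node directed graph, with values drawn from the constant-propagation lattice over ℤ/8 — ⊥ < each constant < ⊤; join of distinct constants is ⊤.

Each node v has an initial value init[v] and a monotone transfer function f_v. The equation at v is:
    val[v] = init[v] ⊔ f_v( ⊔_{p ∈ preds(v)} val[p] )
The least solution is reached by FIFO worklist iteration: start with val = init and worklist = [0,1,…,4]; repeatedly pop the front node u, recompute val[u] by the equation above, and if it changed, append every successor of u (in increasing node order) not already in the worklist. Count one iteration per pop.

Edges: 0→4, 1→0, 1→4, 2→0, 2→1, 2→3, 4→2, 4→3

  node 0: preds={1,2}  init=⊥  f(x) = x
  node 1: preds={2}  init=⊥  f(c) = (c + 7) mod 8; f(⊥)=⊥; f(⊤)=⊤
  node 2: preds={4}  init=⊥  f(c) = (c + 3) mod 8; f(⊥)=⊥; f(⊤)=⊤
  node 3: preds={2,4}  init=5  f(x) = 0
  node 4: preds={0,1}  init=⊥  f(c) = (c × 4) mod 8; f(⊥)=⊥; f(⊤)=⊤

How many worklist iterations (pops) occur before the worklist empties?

5

Worklist (5 pops):
  #1 pop 0: in=⊥ → ⊥ (no change)
  #2 pop 1: in=⊥ → ⊥ (no change)
  #3 pop 2: in=⊥ → ⊥ (no change)
  #4 pop 3: in=⊥ → ⊤ (was 5); enqueue []
  #5 pop 4: in=⊥ → ⊥ (no change)

Fixpoint:
  val[0] = ⊥
  val[1] = ⊥
  val[2] = ⊥
  val[3] = ⊤
  val[4] = ⊥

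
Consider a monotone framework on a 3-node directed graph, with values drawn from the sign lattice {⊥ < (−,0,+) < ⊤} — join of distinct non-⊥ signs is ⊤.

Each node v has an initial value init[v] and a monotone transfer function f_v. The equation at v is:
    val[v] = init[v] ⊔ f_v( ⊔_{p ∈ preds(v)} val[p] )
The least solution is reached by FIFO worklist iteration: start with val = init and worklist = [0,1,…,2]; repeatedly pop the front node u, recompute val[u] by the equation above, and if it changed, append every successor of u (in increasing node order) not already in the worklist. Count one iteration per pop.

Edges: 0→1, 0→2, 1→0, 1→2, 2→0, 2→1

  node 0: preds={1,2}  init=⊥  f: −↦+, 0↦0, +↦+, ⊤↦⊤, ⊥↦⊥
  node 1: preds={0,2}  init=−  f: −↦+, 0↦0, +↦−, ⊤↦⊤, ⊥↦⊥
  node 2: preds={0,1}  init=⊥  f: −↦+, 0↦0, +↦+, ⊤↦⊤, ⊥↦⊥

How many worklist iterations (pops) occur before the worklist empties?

7

Worklist (7 pops):
  #1 pop 0: in=− → + (was ⊥); enqueue []
  #2 pop 1: in=+ → − (no change)
  #3 pop 2: in=⊤ → ⊤ (was ⊥); enqueue [0,1]
  #4 pop 0: in=⊤ → ⊤ (was +); enqueue [2]
  #5 pop 1: in=⊤ → ⊤ (was −); enqueue [0]
  #6 pop 2: in=⊤ → ⊤ (no change)
  #7 pop 0: in=⊤ → ⊤ (no change)

Fixpoint:
  val[0] = ⊤
  val[1] = ⊤
  val[2] = ⊤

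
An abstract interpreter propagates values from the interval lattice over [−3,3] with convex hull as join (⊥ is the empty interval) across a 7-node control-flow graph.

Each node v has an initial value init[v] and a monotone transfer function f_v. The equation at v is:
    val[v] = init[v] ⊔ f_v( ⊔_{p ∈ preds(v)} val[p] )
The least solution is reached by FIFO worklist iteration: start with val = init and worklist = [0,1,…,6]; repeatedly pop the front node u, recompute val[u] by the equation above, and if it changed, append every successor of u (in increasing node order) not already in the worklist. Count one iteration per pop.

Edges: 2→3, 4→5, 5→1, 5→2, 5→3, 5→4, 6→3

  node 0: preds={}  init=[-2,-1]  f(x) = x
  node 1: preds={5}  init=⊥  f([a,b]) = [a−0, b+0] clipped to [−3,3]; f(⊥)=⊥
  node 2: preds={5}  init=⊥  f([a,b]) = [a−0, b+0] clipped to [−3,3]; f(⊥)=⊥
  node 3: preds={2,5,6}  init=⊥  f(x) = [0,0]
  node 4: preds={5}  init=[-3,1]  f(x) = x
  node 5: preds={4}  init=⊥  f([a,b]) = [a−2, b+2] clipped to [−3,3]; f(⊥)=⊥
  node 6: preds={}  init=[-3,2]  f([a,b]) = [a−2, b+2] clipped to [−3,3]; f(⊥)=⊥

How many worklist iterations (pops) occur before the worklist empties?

Trace (12 dequeues):
  [1] u=0 | in ⊥ | out [-2,-1] | ==
  [2] u=1 | in ⊥ | out ⊥ | ==
  [3] u=2 | in ⊥ | out ⊥ | ==
  [4] u=3 | in [-3,2] | out [0,0] | prev ⊥ | push {}
  [5] u=4 | in ⊥ | out [-3,1] | ==
  [6] u=5 | in [-3,1] | out [-3,3] | prev ⊥ | push {1,2,3,4}
  [7] u=6 | in ⊥ | out [-3,2] | ==
  [8] u=1 | in [-3,3] | out [-3,3] | prev ⊥ | push {}
  [9] u=2 | in [-3,3] | out [-3,3] | prev ⊥ | push {}
  [10] u=3 | in [-3,3] | out [0,0] | ==
  [11] u=4 | in [-3,3] | out [-3,3] | prev [-3,1] | push {5}
  [12] u=5 | in [-3,3] | out [-3,3] | ==

Converged values:
  [0] [-2,-1]
  [1] [-3,3]
  [2] [-3,3]
  [3] [0,0]
  [4] [-3,3]
  [5] [-3,3]
  [6] [-3,2]

12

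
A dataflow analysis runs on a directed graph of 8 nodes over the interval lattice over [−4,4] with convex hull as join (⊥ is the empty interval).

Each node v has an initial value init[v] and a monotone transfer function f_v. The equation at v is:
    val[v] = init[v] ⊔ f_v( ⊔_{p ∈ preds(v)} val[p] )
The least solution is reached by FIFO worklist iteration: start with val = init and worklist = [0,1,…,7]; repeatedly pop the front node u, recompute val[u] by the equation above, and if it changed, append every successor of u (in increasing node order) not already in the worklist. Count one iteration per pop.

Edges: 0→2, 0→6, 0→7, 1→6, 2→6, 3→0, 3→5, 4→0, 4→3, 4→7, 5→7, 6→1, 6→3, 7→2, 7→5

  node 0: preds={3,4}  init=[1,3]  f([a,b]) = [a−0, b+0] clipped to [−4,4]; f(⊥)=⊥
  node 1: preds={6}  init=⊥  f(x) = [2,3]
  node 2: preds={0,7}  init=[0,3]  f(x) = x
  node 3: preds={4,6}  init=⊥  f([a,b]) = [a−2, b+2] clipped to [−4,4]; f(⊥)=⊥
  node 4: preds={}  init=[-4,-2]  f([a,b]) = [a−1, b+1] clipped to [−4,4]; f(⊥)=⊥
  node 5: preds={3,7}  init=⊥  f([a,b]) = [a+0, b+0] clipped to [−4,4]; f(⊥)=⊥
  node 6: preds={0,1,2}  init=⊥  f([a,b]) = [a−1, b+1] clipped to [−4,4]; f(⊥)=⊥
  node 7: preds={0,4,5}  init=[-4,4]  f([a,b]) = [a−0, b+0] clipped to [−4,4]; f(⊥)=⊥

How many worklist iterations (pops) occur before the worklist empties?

Iteration log — 16 steps:
  step 1. node 0  ⊔preds=[-4,-2]  new=[-4,3]  old=[1,3]  +wl: 
  step 2. node 1  ⊔preds=⊥  new=[2,3]  old=⊥  +wl: 
  step 3. node 2  ⊔preds=[-4,4]  new=[-4,4]  old=[0,3]  +wl: 
  step 4. node 3  ⊔preds=[-4,-2]  new=[-4,0]  old=⊥  +wl: 0
  step 5. node 4  ⊔preds=⊥  new=[-4,-2]  stable
  step 6. node 5  ⊔preds=[-4,4]  new=[-4,4]  old=⊥  +wl: 
  step 7. node 6  ⊔preds=[-4,4]  new=[-4,4]  old=⊥  +wl: 1,3
  step 8. node 7  ⊔preds=[-4,4]  new=[-4,4]  stable
  step 9. node 0  ⊔preds=[-4,0]  new=[-4,3]  stable
  step 10. node 1  ⊔preds=[-4,4]  new=[2,3]  stable
  step 11. node 3  ⊔preds=[-4,4]  new=[-4,4]  old=[-4,0]  +wl: 0,5
  step 12. node 0  ⊔preds=[-4,4]  new=[-4,4]  old=[-4,3]  +wl: 2,6,7
  step 13. node 5  ⊔preds=[-4,4]  new=[-4,4]  stable
  step 14. node 2  ⊔preds=[-4,4]  new=[-4,4]  stable
  step 15. node 6  ⊔preds=[-4,4]  new=[-4,4]  stable
  step 16. node 7  ⊔preds=[-4,4]  new=[-4,4]  stable

Least fixpoint reached:
  node 0: [-4,4]
  node 1: [2,3]
  node 2: [-4,4]
  node 3: [-4,4]
  node 4: [-4,-2]
  node 5: [-4,4]
  node 6: [-4,4]
  node 7: [-4,4]

16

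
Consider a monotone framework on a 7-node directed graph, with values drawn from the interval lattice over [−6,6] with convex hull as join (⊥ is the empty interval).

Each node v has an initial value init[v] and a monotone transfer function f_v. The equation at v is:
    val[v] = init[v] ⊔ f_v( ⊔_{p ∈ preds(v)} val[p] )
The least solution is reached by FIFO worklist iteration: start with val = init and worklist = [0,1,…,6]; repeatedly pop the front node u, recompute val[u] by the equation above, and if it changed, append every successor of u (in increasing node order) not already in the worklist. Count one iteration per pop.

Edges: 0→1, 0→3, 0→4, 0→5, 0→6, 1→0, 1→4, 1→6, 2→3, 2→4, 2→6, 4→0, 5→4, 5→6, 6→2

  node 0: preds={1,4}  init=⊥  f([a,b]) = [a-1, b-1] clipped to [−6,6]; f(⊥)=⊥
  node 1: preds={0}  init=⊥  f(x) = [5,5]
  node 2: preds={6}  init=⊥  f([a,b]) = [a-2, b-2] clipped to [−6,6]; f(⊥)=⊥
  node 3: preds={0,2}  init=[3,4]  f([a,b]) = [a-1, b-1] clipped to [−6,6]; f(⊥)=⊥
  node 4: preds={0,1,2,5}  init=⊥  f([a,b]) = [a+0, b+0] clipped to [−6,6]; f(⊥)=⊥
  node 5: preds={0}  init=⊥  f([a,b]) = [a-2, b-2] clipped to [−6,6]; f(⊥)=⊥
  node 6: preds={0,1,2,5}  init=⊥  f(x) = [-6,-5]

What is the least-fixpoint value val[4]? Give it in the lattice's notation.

Iteration log — 21 steps:
  step 1. node 0  ⊔preds=⊥  new=⊥  stable
  step 2. node 1  ⊔preds=⊥  new=[5,5]  old=⊥  +wl: 0
  step 3. node 2  ⊔preds=⊥  new=⊥  stable
  step 4. node 3  ⊔preds=⊥  new=[3,4]  stable
  step 5. node 4  ⊔preds=[5,5]  new=[5,5]  old=⊥  +wl: 
  step 6. node 5  ⊔preds=⊥  new=⊥  stable
  step 7. node 6  ⊔preds=[5,5]  new=[-6,-5]  old=⊥  +wl: 2
  step 8. node 0  ⊔preds=[5,5]  new=[4,4]  old=⊥  +wl: 1,3,4,5,6
  step 9. node 2  ⊔preds=[-6,-5]  new=[-6,-6]  old=⊥  +wl: 
  step 10. node 1  ⊔preds=[4,4]  new=[5,5]  stable
  step 11. node 3  ⊔preds=[-6,4]  new=[-6,4]  old=[3,4]  +wl: 
  step 12. node 4  ⊔preds=[-6,5]  new=[-6,5]  old=[5,5]  +wl: 0
  step 13. node 5  ⊔preds=[4,4]  new=[2,2]  old=⊥  +wl: 4
  step 14. node 6  ⊔preds=[-6,5]  new=[-6,-5]  stable
  step 15. node 0  ⊔preds=[-6,5]  new=[-6,4]  old=[4,4]  +wl: 1,3,5,6
  step 16. node 4  ⊔preds=[-6,5]  new=[-6,5]  stable
  step 17. node 1  ⊔preds=[-6,4]  new=[5,5]  stable
  step 18. node 3  ⊔preds=[-6,4]  new=[-6,4]  stable
  step 19. node 5  ⊔preds=[-6,4]  new=[-6,2]  old=[2,2]  +wl: 4
  step 20. node 6  ⊔preds=[-6,5]  new=[-6,-5]  stable
  step 21. node 4  ⊔preds=[-6,5]  new=[-6,5]  stable

Least fixpoint reached:
  node 0: [-6,4]
  node 1: [5,5]
  node 2: [-6,-6]
  node 3: [-6,4]
  node 4: [-6,5]
  node 5: [-6,2]
  node 6: [-6,-5]

[-6,5]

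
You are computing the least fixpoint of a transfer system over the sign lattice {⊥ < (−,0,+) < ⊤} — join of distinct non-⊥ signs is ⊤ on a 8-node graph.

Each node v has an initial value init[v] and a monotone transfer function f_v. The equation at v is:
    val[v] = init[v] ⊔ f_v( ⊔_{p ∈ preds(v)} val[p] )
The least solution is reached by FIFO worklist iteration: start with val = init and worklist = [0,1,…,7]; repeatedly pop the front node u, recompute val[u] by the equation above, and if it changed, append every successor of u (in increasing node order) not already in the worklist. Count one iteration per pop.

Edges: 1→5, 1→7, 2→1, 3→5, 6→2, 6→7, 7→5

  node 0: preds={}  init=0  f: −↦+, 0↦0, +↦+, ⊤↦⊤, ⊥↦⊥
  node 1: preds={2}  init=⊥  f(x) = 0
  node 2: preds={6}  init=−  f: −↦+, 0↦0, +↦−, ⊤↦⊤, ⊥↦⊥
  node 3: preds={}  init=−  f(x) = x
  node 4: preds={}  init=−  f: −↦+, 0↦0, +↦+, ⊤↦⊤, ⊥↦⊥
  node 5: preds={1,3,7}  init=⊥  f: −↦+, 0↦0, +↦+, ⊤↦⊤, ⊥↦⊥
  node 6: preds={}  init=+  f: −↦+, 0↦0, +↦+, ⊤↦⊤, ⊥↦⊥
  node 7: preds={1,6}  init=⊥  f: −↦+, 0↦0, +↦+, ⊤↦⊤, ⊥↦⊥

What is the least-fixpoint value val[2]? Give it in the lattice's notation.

Trace (9 dequeues):
  [1] u=0 | in ⊥ | out 0 | ==
  [2] u=1 | in − | out 0 | prev ⊥ | push {}
  [3] u=2 | in + | out − | ==
  [4] u=3 | in ⊥ | out − | ==
  [5] u=4 | in ⊥ | out − | ==
  [6] u=5 | in ⊤ | out ⊤ | prev ⊥ | push {}
  [7] u=6 | in ⊥ | out + | ==
  [8] u=7 | in ⊤ | out ⊤ | prev ⊥ | push {5}
  [9] u=5 | in ⊤ | out ⊤ | ==

Converged values:
  [0] 0
  [1] 0
  [2] −
  [3] −
  [4] −
  [5] ⊤
  [6] +
  [7] ⊤

−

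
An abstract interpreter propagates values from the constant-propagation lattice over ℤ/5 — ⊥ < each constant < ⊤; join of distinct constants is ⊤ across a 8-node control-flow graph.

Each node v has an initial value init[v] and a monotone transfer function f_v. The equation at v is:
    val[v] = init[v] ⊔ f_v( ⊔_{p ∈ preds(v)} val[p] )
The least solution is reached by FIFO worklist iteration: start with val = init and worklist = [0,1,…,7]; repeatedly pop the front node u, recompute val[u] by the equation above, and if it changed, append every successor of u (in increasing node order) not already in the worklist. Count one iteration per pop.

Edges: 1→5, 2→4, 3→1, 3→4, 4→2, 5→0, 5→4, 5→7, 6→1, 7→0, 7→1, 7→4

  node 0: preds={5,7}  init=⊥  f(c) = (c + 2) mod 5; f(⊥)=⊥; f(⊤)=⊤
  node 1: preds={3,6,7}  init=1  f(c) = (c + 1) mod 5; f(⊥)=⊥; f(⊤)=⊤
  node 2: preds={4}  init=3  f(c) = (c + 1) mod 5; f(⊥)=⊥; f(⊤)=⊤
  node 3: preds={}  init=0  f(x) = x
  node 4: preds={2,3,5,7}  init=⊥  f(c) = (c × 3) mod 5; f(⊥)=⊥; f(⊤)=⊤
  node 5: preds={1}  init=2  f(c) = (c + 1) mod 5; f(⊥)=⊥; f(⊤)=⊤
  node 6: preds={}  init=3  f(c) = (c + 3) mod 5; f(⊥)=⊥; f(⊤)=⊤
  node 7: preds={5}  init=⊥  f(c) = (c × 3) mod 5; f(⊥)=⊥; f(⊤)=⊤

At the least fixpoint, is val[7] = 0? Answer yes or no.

Iteration log — 12 steps:
  step 1. node 0  ⊔preds=2  new=4  old=⊥  +wl: 
  step 2. node 1  ⊔preds=⊤  new=⊤  old=1  +wl: 
  step 3. node 2  ⊔preds=⊥  new=3  stable
  step 4. node 3  ⊔preds=⊥  new=0  stable
  step 5. node 4  ⊔preds=⊤  new=⊤  old=⊥  +wl: 2
  step 6. node 5  ⊔preds=⊤  new=⊤  old=2  +wl: 0,4
  step 7. node 6  ⊔preds=⊥  new=3  stable
  step 8. node 7  ⊔preds=⊤  new=⊤  old=⊥  +wl: 1
  step 9. node 2  ⊔preds=⊤  new=⊤  old=3  +wl: 
  step 10. node 0  ⊔preds=⊤  new=⊤  old=4  +wl: 
  step 11. node 4  ⊔preds=⊤  new=⊤  stable
  step 12. node 1  ⊔preds=⊤  new=⊤  stable

Least fixpoint reached:
  node 0: ⊤
  node 1: ⊤
  node 2: ⊤
  node 3: 0
  node 4: ⊤
  node 5: ⊤
  node 6: 3
  node 7: ⊤

no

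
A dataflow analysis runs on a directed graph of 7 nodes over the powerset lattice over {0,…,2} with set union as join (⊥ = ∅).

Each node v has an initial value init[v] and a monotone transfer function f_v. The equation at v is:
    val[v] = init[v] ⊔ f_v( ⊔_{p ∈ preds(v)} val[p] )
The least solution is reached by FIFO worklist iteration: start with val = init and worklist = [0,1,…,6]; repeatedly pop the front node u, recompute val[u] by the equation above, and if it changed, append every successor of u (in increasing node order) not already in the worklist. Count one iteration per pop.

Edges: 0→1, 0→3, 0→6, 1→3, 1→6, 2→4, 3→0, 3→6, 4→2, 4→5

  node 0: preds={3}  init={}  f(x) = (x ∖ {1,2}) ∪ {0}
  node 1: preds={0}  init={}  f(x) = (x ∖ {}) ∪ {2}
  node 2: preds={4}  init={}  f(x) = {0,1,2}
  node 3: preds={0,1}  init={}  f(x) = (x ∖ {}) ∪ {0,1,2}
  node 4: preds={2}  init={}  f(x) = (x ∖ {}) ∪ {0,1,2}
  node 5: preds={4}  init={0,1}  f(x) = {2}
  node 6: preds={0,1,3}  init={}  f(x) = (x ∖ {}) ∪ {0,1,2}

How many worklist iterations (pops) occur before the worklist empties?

9

Iteration log — 9 steps:
  step 1. node 0  ⊔preds={}  new={0}  old={}  +wl: 
  step 2. node 1  ⊔preds={0}  new={0,2}  old={}  +wl: 
  step 3. node 2  ⊔preds={}  new={0,1,2}  old={}  +wl: 
  step 4. node 3  ⊔preds={0,2}  new={0,1,2}  old={}  +wl: 0
  step 5. node 4  ⊔preds={0,1,2}  new={0,1,2}  old={}  +wl: 2
  step 6. node 5  ⊔preds={0,1,2}  new={0,1,2}  old={0,1}  +wl: 
  step 7. node 6  ⊔preds={0,1,2}  new={0,1,2}  old={}  +wl: 
  step 8. node 0  ⊔preds={0,1,2}  new={0}  stable
  step 9. node 2  ⊔preds={0,1,2}  new={0,1,2}  stable

Least fixpoint reached:
  node 0: {0}
  node 1: {0,2}
  node 2: {0,1,2}
  node 3: {0,1,2}
  node 4: {0,1,2}
  node 5: {0,1,2}
  node 6: {0,1,2}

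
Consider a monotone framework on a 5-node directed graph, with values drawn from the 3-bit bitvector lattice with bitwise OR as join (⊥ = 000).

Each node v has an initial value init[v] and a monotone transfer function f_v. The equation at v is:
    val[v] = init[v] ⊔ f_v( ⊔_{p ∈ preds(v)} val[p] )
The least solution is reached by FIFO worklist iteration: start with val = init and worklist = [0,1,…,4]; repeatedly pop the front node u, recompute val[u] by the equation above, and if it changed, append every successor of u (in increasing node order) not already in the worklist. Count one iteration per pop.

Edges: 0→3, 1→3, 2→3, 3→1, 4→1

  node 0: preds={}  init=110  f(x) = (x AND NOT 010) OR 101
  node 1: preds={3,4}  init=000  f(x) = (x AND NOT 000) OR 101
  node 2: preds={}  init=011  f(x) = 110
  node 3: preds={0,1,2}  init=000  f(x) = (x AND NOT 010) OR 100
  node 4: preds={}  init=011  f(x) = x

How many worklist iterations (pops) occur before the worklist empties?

6

Worklist (6 pops):
  #1 pop 0: in=000 → 111 (was 110); enqueue []
  #2 pop 1: in=011 → 111 (was 000); enqueue []
  #3 pop 2: in=000 → 111 (was 011); enqueue []
  #4 pop 3: in=111 → 101 (was 000); enqueue [1]
  #5 pop 4: in=000 → 011 (no change)
  #6 pop 1: in=111 → 111 (no change)

Fixpoint:
  val[0] = 111
  val[1] = 111
  val[2] = 111
  val[3] = 101
  val[4] = 011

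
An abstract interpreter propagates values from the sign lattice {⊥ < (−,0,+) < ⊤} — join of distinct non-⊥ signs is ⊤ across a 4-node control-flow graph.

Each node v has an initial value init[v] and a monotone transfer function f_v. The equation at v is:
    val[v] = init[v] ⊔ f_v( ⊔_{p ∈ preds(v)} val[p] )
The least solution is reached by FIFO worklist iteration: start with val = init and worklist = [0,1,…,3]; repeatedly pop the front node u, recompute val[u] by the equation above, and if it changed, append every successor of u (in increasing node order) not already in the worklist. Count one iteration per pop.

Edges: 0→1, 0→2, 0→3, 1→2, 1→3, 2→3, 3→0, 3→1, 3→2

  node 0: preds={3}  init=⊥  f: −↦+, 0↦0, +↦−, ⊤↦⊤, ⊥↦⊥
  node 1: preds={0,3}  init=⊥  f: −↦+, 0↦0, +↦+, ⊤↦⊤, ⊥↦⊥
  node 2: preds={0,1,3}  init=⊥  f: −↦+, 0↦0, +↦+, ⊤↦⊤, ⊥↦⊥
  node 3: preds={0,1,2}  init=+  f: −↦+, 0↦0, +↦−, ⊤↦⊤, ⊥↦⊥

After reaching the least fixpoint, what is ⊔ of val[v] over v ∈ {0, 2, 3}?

⊤

Trace (8 dequeues):
  [1] u=0 | in + | out − | prev ⊥ | push {}
  [2] u=1 | in ⊤ | out ⊤ | prev ⊥ | push {}
  [3] u=2 | in ⊤ | out ⊤ | prev ⊥ | push {}
  [4] u=3 | in ⊤ | out ⊤ | prev + | push {0,1,2}
  [5] u=0 | in ⊤ | out ⊤ | prev − | push {3}
  [6] u=1 | in ⊤ | out ⊤ | ==
  [7] u=2 | in ⊤ | out ⊤ | ==
  [8] u=3 | in ⊤ | out ⊤ | ==

Converged values:
  [0] ⊤
  [1] ⊤
  [2] ⊤
  [3] ⊤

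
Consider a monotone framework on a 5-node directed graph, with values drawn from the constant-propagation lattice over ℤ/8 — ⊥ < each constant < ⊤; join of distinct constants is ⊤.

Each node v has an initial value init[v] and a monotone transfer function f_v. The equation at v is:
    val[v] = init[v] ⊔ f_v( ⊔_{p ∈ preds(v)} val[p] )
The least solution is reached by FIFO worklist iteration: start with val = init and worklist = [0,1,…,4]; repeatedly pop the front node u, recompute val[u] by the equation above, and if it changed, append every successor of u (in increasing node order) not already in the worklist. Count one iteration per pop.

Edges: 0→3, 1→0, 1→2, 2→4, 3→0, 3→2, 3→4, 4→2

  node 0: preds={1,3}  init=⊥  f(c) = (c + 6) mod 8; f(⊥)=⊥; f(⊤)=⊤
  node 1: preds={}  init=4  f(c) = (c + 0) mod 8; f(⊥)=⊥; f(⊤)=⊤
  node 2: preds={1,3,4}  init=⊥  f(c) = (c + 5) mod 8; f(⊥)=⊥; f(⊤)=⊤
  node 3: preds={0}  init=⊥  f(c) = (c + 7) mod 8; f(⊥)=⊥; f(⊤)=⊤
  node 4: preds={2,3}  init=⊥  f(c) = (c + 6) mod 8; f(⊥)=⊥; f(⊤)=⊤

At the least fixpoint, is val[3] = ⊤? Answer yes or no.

yes

Worklist (11 pops):
  #1 pop 0: in=4 → 2 (was ⊥); enqueue []
  #2 pop 1: in=⊥ → 4 (no change)
  #3 pop 2: in=4 → 1 (was ⊥); enqueue []
  #4 pop 3: in=2 → 1 (was ⊥); enqueue [0,2]
  #5 pop 4: in=1 → 7 (was ⊥); enqueue []
  #6 pop 0: in=⊤ → ⊤ (was 2); enqueue [3]
  #7 pop 2: in=⊤ → ⊤ (was 1); enqueue [4]
  #8 pop 3: in=⊤ → ⊤ (was 1); enqueue [0,2]
  #9 pop 4: in=⊤ → ⊤ (was 7); enqueue []
  #10 pop 0: in=⊤ → ⊤ (no change)
  #11 pop 2: in=⊤ → ⊤ (no change)

Fixpoint:
  val[0] = ⊤
  val[1] = 4
  val[2] = ⊤
  val[3] = ⊤
  val[4] = ⊤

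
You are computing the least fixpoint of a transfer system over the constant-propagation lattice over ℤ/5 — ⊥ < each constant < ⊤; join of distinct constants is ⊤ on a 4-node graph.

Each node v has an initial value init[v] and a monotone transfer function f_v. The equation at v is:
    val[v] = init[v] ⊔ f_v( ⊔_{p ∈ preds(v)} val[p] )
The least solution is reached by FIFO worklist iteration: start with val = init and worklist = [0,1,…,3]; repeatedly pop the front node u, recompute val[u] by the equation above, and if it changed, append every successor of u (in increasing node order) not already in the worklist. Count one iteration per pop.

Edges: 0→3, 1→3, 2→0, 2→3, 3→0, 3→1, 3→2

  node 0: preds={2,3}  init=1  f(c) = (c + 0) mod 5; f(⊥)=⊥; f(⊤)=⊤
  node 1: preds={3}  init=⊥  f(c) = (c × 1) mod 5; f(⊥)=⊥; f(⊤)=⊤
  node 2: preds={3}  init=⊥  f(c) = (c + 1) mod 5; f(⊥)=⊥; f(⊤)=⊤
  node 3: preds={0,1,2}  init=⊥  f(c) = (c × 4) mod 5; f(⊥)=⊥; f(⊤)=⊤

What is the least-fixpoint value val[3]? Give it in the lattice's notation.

Worklist (13 pops):
  #1 pop 0: in=⊥ → 1 (no change)
  #2 pop 1: in=⊥ → ⊥ (no change)
  #3 pop 2: in=⊥ → ⊥ (no change)
  #4 pop 3: in=1 → 4 (was ⊥); enqueue [0,1,2]
  #5 pop 0: in=4 → ⊤ (was 1); enqueue [3]
  #6 pop 1: in=4 → 4 (was ⊥); enqueue []
  #7 pop 2: in=4 → 0 (was ⊥); enqueue [0]
  #8 pop 3: in=⊤ → ⊤ (was 4); enqueue [1,2]
  #9 pop 0: in=⊤ → ⊤ (no change)
  #10 pop 1: in=⊤ → ⊤ (was 4); enqueue [3]
  #11 pop 2: in=⊤ → ⊤ (was 0); enqueue [0]
  #12 pop 3: in=⊤ → ⊤ (no change)
  #13 pop 0: in=⊤ → ⊤ (no change)

Fixpoint:
  val[0] = ⊤
  val[1] = ⊤
  val[2] = ⊤
  val[3] = ⊤

⊤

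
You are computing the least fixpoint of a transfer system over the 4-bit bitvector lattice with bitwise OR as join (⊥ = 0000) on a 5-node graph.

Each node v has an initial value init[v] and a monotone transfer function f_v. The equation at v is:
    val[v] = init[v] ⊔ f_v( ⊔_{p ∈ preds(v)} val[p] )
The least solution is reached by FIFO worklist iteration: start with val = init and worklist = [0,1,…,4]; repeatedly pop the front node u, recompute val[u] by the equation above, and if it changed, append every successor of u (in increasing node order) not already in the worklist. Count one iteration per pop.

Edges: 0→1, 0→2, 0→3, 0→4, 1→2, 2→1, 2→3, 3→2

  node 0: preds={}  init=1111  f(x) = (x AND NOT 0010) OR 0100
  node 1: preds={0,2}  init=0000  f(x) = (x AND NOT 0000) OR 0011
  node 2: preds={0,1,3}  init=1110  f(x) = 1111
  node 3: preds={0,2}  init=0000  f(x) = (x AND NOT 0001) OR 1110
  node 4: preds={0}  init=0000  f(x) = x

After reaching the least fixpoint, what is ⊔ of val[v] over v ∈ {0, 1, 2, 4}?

Trace (7 dequeues):
  [1] u=0 | in 0000 | out 1111 | ==
  [2] u=1 | in 1111 | out 1111 | prev 0000 | push {}
  [3] u=2 | in 1111 | out 1111 | prev 1110 | push {1}
  [4] u=3 | in 1111 | out 1110 | prev 0000 | push {2}
  [5] u=4 | in 1111 | out 1111 | prev 0000 | push {}
  [6] u=1 | in 1111 | out 1111 | ==
  [7] u=2 | in 1111 | out 1111 | ==

Converged values:
  [0] 1111
  [1] 1111
  [2] 1111
  [3] 1110
  [4] 1111

1111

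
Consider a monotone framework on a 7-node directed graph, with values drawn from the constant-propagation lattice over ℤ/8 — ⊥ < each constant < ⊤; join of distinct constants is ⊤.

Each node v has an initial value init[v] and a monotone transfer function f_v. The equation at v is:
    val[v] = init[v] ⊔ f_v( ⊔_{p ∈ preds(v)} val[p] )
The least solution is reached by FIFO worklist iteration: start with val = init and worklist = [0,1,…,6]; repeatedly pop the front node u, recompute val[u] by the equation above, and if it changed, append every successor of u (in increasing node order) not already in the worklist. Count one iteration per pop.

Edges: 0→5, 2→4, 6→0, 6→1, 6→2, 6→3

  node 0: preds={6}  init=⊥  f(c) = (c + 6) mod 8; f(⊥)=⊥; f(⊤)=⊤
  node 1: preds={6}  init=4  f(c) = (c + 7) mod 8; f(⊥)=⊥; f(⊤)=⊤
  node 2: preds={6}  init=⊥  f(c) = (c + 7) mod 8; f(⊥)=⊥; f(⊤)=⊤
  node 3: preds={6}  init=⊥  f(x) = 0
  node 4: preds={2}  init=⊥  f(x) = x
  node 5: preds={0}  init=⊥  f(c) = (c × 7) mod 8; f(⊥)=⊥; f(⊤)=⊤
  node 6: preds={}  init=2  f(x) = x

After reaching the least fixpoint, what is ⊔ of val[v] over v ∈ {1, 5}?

Iteration log — 7 steps:
  step 1. node 0  ⊔preds=2  new=0  old=⊥  +wl: 
  step 2. node 1  ⊔preds=2  new=⊤  old=4  +wl: 
  step 3. node 2  ⊔preds=2  new=1  old=⊥  +wl: 
  step 4. node 3  ⊔preds=2  new=0  old=⊥  +wl: 
  step 5. node 4  ⊔preds=1  new=1  old=⊥  +wl: 
  step 6. node 5  ⊔preds=0  new=0  old=⊥  +wl: 
  step 7. node 6  ⊔preds=⊥  new=2  stable

Least fixpoint reached:
  node 0: 0
  node 1: ⊤
  node 2: 1
  node 3: 0
  node 4: 1
  node 5: 0
  node 6: 2

⊤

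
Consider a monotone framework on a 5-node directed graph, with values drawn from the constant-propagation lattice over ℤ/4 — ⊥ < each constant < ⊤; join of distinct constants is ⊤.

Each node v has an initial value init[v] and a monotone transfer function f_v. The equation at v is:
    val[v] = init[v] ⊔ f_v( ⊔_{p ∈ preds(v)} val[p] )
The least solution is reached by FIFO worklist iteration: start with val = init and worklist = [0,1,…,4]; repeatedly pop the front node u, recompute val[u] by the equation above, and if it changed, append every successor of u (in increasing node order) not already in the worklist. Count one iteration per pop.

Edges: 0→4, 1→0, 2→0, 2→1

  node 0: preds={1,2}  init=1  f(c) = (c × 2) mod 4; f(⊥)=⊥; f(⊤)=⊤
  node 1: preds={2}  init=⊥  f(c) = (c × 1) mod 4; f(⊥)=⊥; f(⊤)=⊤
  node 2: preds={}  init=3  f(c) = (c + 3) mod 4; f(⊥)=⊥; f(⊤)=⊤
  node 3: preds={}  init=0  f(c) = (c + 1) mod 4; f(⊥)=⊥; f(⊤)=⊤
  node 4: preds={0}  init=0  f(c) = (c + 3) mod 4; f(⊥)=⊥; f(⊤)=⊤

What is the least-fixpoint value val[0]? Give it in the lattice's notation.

⊤

Trace (6 dequeues):
  [1] u=0 | in 3 | out ⊤ | prev 1 | push {}
  [2] u=1 | in 3 | out 3 | prev ⊥ | push {0}
  [3] u=2 | in ⊥ | out 3 | ==
  [4] u=3 | in ⊥ | out 0 | ==
  [5] u=4 | in ⊤ | out ⊤ | prev 0 | push {}
  [6] u=0 | in 3 | out ⊤ | ==

Converged values:
  [0] ⊤
  [1] 3
  [2] 3
  [3] 0
  [4] ⊤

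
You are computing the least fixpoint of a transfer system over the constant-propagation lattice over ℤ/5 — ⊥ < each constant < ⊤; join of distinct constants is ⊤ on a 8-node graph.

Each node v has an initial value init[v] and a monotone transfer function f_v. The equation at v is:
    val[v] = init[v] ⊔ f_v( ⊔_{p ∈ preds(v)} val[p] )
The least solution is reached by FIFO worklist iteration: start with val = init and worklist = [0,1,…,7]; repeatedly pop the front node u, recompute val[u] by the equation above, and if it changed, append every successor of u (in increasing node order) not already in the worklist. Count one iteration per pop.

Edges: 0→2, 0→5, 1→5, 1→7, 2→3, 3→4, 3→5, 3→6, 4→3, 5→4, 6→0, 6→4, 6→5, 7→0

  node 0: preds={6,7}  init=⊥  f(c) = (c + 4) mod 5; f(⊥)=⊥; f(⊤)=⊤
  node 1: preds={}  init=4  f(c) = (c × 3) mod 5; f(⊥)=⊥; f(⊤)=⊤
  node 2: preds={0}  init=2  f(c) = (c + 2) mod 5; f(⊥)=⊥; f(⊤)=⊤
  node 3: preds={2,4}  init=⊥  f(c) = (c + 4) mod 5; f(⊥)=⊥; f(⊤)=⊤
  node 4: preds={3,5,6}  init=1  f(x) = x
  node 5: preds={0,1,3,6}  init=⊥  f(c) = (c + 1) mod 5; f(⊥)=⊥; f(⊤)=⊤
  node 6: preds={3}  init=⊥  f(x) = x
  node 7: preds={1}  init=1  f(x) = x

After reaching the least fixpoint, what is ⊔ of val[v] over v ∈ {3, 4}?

Trace (14 dequeues):
  [1] u=0 | in 1 | out 0 | prev ⊥ | push {}
  [2] u=1 | in ⊥ | out 4 | ==
  [3] u=2 | in 0 | out 2 | ==
  [4] u=3 | in ⊤ | out ⊤ | prev ⊥ | push {}
  [5] u=4 | in ⊤ | out ⊤ | prev 1 | push {3}
  [6] u=5 | in ⊤ | out ⊤ | prev ⊥ | push {4}
  [7] u=6 | in ⊤ | out ⊤ | prev ⊥ | push {0,5}
  [8] u=7 | in 4 | out ⊤ | prev 1 | push {}
  [9] u=3 | in ⊤ | out ⊤ | ==
  [10] u=4 | in ⊤ | out ⊤ | ==
  [11] u=0 | in ⊤ | out ⊤ | prev 0 | push {2}
  [12] u=5 | in ⊤ | out ⊤ | ==
  [13] u=2 | in ⊤ | out ⊤ | prev 2 | push {3}
  [14] u=3 | in ⊤ | out ⊤ | ==

Converged values:
  [0] ⊤
  [1] 4
  [2] ⊤
  [3] ⊤
  [4] ⊤
  [5] ⊤
  [6] ⊤
  [7] ⊤

⊤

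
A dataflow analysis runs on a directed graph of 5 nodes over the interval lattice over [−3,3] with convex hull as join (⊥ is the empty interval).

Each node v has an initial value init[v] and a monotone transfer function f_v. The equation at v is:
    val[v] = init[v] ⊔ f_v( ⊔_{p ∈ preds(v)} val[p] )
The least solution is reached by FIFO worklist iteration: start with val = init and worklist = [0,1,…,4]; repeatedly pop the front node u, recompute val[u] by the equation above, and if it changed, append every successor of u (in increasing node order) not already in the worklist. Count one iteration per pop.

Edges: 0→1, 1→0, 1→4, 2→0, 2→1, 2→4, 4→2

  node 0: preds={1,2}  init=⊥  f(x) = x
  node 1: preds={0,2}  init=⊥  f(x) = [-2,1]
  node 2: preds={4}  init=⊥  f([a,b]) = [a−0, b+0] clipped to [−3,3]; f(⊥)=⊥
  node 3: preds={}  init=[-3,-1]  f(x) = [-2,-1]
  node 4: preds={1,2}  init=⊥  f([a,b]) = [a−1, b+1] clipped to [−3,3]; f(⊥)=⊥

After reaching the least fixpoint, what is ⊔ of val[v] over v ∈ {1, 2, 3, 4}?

[-3,3]

Iteration log — 15 steps:
  step 1. node 0  ⊔preds=⊥  new=⊥  stable
  step 2. node 1  ⊔preds=⊥  new=[-2,1]  old=⊥  +wl: 0
  step 3. node 2  ⊔preds=⊥  new=⊥  stable
  step 4. node 3  ⊔preds=⊥  new=[-3,-1]  stable
  step 5. node 4  ⊔preds=[-2,1]  new=[-3,2]  old=⊥  +wl: 2
  step 6. node 0  ⊔preds=[-2,1]  new=[-2,1]  old=⊥  +wl: 1
  step 7. node 2  ⊔preds=[-3,2]  new=[-3,2]  old=⊥  +wl: 0,4
  step 8. node 1  ⊔preds=[-3,2]  new=[-2,1]  stable
  step 9. node 0  ⊔preds=[-3,2]  new=[-3,2]  old=[-2,1]  +wl: 1
  step 10. node 4  ⊔preds=[-3,2]  new=[-3,3]  old=[-3,2]  +wl: 2
  step 11. node 1  ⊔preds=[-3,2]  new=[-2,1]  stable
  step 12. node 2  ⊔preds=[-3,3]  new=[-3,3]  old=[-3,2]  +wl: 0,1,4
  step 13. node 0  ⊔preds=[-3,3]  new=[-3,3]  old=[-3,2]  +wl: 
  step 14. node 1  ⊔preds=[-3,3]  new=[-2,1]  stable
  step 15. node 4  ⊔preds=[-3,3]  new=[-3,3]  stable

Least fixpoint reached:
  node 0: [-3,3]
  node 1: [-2,1]
  node 2: [-3,3]
  node 3: [-3,-1]
  node 4: [-3,3]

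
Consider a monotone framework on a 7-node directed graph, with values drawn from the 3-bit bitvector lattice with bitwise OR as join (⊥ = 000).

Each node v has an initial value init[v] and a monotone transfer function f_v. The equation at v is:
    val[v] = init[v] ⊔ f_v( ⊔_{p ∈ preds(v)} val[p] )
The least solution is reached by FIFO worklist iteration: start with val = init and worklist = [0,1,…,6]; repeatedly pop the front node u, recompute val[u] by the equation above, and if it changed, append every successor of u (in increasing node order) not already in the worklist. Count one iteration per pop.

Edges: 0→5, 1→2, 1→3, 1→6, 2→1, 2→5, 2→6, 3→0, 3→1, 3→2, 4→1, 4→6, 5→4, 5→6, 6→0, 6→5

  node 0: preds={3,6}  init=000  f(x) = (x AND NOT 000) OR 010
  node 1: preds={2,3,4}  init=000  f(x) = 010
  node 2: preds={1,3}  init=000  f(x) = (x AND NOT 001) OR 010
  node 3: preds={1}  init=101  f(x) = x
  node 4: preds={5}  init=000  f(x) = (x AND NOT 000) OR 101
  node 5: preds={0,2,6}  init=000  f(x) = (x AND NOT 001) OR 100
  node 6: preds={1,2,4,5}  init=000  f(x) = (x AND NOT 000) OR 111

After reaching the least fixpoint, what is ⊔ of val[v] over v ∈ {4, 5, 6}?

Trace (14 dequeues):
  [1] u=0 | in 101 | out 111 | prev 000 | push {}
  [2] u=1 | in 101 | out 010 | prev 000 | push {}
  [3] u=2 | in 111 | out 110 | prev 000 | push {1}
  [4] u=3 | in 010 | out 111 | prev 101 | push {0,2}
  [5] u=4 | in 000 | out 101 | prev 000 | push {}
  [6] u=5 | in 111 | out 110 | prev 000 | push {4}
  [7] u=6 | in 111 | out 111 | prev 000 | push {5}
  [8] u=1 | in 111 | out 010 | ==
  [9] u=0 | in 111 | out 111 | ==
  [10] u=2 | in 111 | out 110 | ==
  [11] u=4 | in 110 | out 111 | prev 101 | push {1,6}
  [12] u=5 | in 111 | out 110 | ==
  [13] u=1 | in 111 | out 010 | ==
  [14] u=6 | in 111 | out 111 | ==

Converged values:
  [0] 111
  [1] 010
  [2] 110
  [3] 111
  [4] 111
  [5] 110
  [6] 111

111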